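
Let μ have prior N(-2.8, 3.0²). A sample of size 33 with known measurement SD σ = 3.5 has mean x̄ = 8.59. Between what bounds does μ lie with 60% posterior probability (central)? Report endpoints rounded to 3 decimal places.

Posterior precision = 1/3.0² + 33/3.5² = 0.1111 + 2.6939 = 2.8050, so posterior SD = 0.5971.
Posterior mean = (-2.8/3.0² + 33·8.59/3.5²) / 2.8050 = 8.1388.
Interval: 8.1388 ± 0.842 × 0.5971 → [7.636, 8.641].

[7.636, 8.641]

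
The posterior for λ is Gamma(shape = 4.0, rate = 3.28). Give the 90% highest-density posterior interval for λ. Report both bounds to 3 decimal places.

[0.286, 2.118]

The posterior is unimodal and skewed, so the HPD interval has equal density at both endpoints and is the shortest 90% interval.
Solving f(0.286) = f(2.118) with F(2.118) − F(0.286) = 0.90 gives [0.286, 2.118].
For comparison, the equal-tailed interval is [0.417, 2.364]; the HPD is narrower and shifted toward the mode.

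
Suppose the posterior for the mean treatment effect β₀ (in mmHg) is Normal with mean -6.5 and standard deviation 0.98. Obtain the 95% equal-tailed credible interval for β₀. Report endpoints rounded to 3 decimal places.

[-8.421, -4.579]

The posterior is symmetric, so the 95% equal-tailed interval is β₀ = -6.5 ± z·0.98 with z = 1.960.
Half-width: 1.960 × 0.98 = 1.921.
-6.5 − 1.921 = -8.421; -6.5 + 1.921 = -4.579.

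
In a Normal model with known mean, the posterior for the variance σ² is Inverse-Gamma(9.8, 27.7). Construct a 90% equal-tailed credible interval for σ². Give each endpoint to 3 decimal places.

[1.793, 5.248]

Inverse-Gamma(9.8, 27.7) quantiles: F⁻¹(0.05) and F⁻¹(0.95).
Equivalently, 1/σ² ~ Gamma(9.8, rate = 27.7); invert its 0.95 and 0.05 quantiles.
Posterior mean ≈ 3.148, SD ≈ 1.127; a Normal approximation gives roughly [1.294, 5.002].
Exact: lower = 1.793; upper = 5.248.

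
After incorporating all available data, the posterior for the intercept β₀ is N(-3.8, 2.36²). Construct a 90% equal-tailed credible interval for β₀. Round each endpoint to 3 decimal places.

The posterior is symmetric, so the 90% equal-tailed interval is β₀ = -3.8 ± z·2.36 with z = 1.645.
Half-width: 1.645 × 2.36 = 3.882.
-3.8 − 3.882 = -7.682; -3.8 + 3.882 = 0.082.

[-7.682, 0.082]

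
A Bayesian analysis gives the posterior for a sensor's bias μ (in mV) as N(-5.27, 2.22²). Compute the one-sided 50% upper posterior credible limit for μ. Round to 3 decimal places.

Need U with P(μ ≤ U) = 0.50: U = -5.27 + z_{0.5}·2.22.
z = 0.000; U = -5.27 + 0.000 × 2.22 = -5.270.

-5.270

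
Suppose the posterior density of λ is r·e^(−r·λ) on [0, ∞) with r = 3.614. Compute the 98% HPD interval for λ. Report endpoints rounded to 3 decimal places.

[0.000, 1.082]

The exponential density is strictly decreasing on [0, ∞), so the HPD interval is anchored at 0: [0, q] with P(λ ≤ q) = 0.98.
q = −ln(1 − 0.98) / 3.614 = 3.9120 / 3.614 = 1.082.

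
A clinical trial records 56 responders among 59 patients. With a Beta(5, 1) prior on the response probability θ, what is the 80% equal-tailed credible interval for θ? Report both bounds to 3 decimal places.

[0.899, 0.972]

Posterior: Beta(5+56, 1+3) = Beta(61, 4).
Equal-tailed 80% interval: the 0.1 and 0.9 quantiles of Beta(61, 4).
Posterior mean ≈ 0.938, SD ≈ 0.030; a Normal approximation gives roughly [0.901, 0.976].
Exact: F⁻¹(0.1) = 0.899; F⁻¹(0.9) = 0.972.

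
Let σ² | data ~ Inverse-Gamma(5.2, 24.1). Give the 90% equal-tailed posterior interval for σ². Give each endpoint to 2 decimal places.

[2.56, 11.50]

Inverse-Gamma(5.2, 24.1) quantiles: F⁻¹(0.05) and F⁻¹(0.95).
Equivalently, 1/σ² ~ Gamma(5.2, rate = 24.1); invert its 0.95 and 0.05 quantiles.
Posterior mean ≈ 5.74, SD ≈ 3.21; a Normal approximation gives roughly [0.46, 11.01].
Exact: lower = 2.56; upper = 11.50.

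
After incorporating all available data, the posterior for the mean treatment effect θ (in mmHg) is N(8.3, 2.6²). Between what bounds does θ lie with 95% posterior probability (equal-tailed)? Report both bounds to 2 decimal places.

The posterior is symmetric, so the 95% equal-tailed interval is θ = 8.3 ± z·2.6 with z = 1.960.
Half-width: 1.960 × 2.6 = 5.10.
8.3 − 5.10 = 3.20; 8.3 + 5.10 = 13.40.

[3.20, 13.40]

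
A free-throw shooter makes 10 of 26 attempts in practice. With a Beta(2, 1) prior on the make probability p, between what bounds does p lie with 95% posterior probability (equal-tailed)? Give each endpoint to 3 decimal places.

Posterior: Beta(2+10, 1+16) = Beta(12, 17).
Equal-tailed 95% interval: the 0.025 and 0.975 quantiles of Beta(12, 17).
Posterior mean ≈ 0.414, SD ≈ 0.090; a Normal approximation gives roughly [0.238, 0.590].
Exact: F⁻¹(0.025) = 0.245; F⁻¹(0.975) = 0.594.

[0.245, 0.594]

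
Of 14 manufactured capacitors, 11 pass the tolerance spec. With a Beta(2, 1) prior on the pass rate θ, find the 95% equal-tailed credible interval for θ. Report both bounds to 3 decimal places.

Posterior: Beta(2+11, 1+3) = Beta(13, 4).
Equal-tailed 95% interval: the 0.025 and 0.975 quantiles of Beta(13, 4).
Posterior mean ≈ 0.765, SD ≈ 0.100; a Normal approximation gives roughly [0.569, 0.961].
Exact: F⁻¹(0.025) = 0.544; F⁻¹(0.975) = 0.927.

[0.544, 0.927]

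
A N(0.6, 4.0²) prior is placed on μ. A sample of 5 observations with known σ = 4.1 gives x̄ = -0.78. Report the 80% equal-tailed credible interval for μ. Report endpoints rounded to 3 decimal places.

Posterior precision = 1/4.0² + 5/4.1² = 0.0625 + 0.2974 = 0.3599, so posterior SD = 1.6668.
Posterior mean = (0.6/4.0² + 5·-0.78/4.1²) / 0.3599 = -0.5404.
Interval: -0.5404 ± 1.282 × 1.6668 → [-2.676, 1.596].

[-2.676, 1.596]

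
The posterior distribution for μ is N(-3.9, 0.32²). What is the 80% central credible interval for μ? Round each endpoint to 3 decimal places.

The posterior is symmetric, so the 80% equal-tailed interval is μ = -3.9 ± z·0.32 with z = 1.282.
Half-width: 1.282 × 0.32 = 0.410.
-3.9 − 0.410 = -4.310; -3.9 + 0.410 = -3.490.

[-4.310, -3.490]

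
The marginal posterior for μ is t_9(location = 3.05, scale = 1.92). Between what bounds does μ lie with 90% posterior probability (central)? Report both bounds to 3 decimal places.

The t_9 distribution is symmetric; the 90% interval is 3.05 ± t·1.92 with t_{0.95,9} = 1.833.
Half-width: 1.833 × 1.92 = 3.520.
3.05 − 3.520 = -0.470; 3.05 + 3.520 = 6.570.

[-0.470, 6.570]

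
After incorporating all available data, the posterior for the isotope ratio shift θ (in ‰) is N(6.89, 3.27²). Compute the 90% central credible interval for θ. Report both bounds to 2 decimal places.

[1.51, 12.27]

The posterior is symmetric, so the 90% equal-tailed interval is θ = 6.89 ± z·3.27 with z = 1.645.
Half-width: 1.645 × 3.27 = 5.38.
6.89 − 5.38 = 1.51; 6.89 + 5.38 = 12.27.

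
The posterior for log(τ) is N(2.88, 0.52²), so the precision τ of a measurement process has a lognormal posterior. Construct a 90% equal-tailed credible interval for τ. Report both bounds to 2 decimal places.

[7.57, 41.90]

On the log scale the 90% interval is 2.88 ± 1.645 × 0.52 = [2.0247, 3.7353].
Exponentiate: [e^2.0247, e^3.7353] = [7.57, 41.90].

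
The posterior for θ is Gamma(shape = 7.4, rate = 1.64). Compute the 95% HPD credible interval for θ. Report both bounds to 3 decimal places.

The posterior is unimodal and skewed, so the HPD interval has equal density at both endpoints and is the shortest 95% interval.
Solving f(1.583) = f(7.813) with F(7.813) − F(1.583) = 0.95 gives [1.583, 7.813].
For comparison, the equal-tailed interval is [1.870, 8.297]; the HPD is narrower and shifted toward the mode.

[1.583, 7.813]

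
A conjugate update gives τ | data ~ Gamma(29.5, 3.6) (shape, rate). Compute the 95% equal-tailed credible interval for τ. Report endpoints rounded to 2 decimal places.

[5.51, 11.41]

Posterior: Gamma(shape 29.5, rate 3.6).
Equal-tailed 95% interval: Gamma(29.5, 3.6) quantiles at 0.025 and 0.975.
Posterior mean ≈ 8.19, SD ≈ 1.51; a Normal approximation gives roughly [5.24, 11.15].
Exact: lower = 5.51; upper = 11.41.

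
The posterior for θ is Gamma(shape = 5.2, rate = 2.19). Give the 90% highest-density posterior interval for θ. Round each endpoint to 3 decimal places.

The posterior is unimodal and skewed, so the HPD interval has equal density at both endpoints and is the shortest 90% interval.
Solving f(0.744) = f(3.941) with F(3.941) − F(0.744) = 0.90 gives [0.744, 3.941].
For comparison, the equal-tailed interval is [0.957, 4.305]; the HPD is narrower and shifted toward the mode.

[0.744, 3.941]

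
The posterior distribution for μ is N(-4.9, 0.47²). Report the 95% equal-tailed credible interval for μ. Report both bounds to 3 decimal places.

[-5.821, -3.979]

The posterior is symmetric, so the 95% equal-tailed interval is μ = -4.9 ± z·0.47 with z = 1.960.
Half-width: 1.960 × 0.47 = 0.921.
-4.9 − 0.921 = -5.821; -4.9 + 0.921 = -3.979.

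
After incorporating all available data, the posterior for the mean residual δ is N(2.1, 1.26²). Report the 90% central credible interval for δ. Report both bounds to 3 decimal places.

The posterior is symmetric, so the 90% equal-tailed interval is δ = 2.1 ± z·1.26 with z = 1.645.
Half-width: 1.645 × 1.26 = 2.073.
2.1 − 2.073 = 0.027; 2.1 + 2.073 = 4.173.

[0.027, 4.173]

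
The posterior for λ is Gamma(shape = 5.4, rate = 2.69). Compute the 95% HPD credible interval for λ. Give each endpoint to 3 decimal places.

[0.529, 3.721]

The posterior is unimodal and skewed, so the HPD interval has equal density at both endpoints and is the shortest 95% interval.
Solving f(0.529) = f(3.721) with F(3.721) − F(0.529) = 0.95 gives [0.529, 3.721].
For comparison, the equal-tailed interval is [0.688, 4.021]; the HPD is narrower and shifted toward the mode.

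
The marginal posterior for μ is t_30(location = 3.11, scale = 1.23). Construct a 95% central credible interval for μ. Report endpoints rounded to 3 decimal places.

[0.598, 5.622]

The t_30 distribution is symmetric; the 95% interval is 3.11 ± t·1.23 with t_{0.975,30} = 2.042.
Half-width: 2.042 × 1.23 = 2.512.
3.11 − 2.512 = 0.598; 3.11 + 2.512 = 5.622.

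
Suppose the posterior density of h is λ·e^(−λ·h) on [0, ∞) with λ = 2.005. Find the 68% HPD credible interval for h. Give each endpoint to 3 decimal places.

[0.000, 0.568]

The exponential density is strictly decreasing on [0, ∞), so the HPD interval is anchored at 0: [0, q] with P(h ≤ q) = 0.68.
q = −ln(1 − 0.68) / 2.005 = 1.1394 / 2.005 = 0.568.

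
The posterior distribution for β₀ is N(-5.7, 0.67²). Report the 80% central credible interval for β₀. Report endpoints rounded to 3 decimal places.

[-6.559, -4.841]

The posterior is symmetric, so the 80% equal-tailed interval is β₀ = -5.7 ± z·0.67 with z = 1.282.
Half-width: 1.282 × 0.67 = 0.859.
-5.7 − 0.859 = -6.559; -5.7 + 0.859 = -4.841.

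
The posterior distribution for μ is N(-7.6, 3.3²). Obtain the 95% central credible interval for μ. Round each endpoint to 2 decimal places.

The posterior is symmetric, so the 95% equal-tailed interval is μ = -7.6 ± z·3.3 with z = 1.960.
Half-width: 1.960 × 3.3 = 6.47.
-7.6 − 6.47 = -14.07; -7.6 + 6.47 = -1.13.

[-14.07, -1.13]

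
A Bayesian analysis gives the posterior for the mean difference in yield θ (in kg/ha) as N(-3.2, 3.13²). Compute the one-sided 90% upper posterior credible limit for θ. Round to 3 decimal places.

0.811

Need U with P(θ ≤ U) = 0.90: U = -3.2 + z_{0.1}·3.13.
z = 1.282; U = -3.2 + 1.282 × 3.13 = 0.811.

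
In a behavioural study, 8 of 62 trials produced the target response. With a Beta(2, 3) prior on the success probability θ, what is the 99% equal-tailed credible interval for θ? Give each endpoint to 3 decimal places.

[0.059, 0.278]

Posterior: Beta(2+8, 3+54) = Beta(10, 57).
Equal-tailed 99% interval: the 0.005 and 0.995 quantiles of Beta(10, 57).
Posterior mean ≈ 0.149, SD ≈ 0.043; a Normal approximation gives roughly [0.038, 0.261].
Exact: F⁻¹(0.005) = 0.059; F⁻¹(0.995) = 0.278.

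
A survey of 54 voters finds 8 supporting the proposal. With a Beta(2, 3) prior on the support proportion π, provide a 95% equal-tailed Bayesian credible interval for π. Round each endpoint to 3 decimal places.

Posterior: Beta(2+8, 3+46) = Beta(10, 49).
Equal-tailed 95% interval: the 0.025 and 0.975 quantiles of Beta(10, 49).
Posterior mean ≈ 0.169, SD ≈ 0.048; a Normal approximation gives roughly [0.075, 0.264].
Exact: F⁻¹(0.025) = 0.086; F⁻¹(0.975) = 0.274.

[0.086, 0.274]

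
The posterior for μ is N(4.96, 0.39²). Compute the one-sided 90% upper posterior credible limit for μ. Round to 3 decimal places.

5.460

Need U with P(μ ≤ U) = 0.90: U = 4.96 + z_{0.1}·0.39.
z = 1.282; U = 4.96 + 1.282 × 0.39 = 5.460.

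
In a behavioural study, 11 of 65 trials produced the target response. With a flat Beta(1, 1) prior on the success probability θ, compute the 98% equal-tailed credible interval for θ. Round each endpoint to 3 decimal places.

[0.086, 0.300]

Posterior: Beta(1+11, 1+54) = Beta(12, 55).
Equal-tailed 98% interval: the 0.01 and 0.99 quantiles of Beta(12, 55).
Posterior mean ≈ 0.179, SD ≈ 0.046; a Normal approximation gives roughly [0.071, 0.287].
Exact: F⁻¹(0.01) = 0.086; F⁻¹(0.99) = 0.300.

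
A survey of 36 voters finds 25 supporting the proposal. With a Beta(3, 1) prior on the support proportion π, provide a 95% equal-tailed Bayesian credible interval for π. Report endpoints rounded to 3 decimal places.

Posterior: Beta(3+25, 1+11) = Beta(28, 12).
Equal-tailed 95% interval: the 0.025 and 0.975 quantiles of Beta(28, 12).
Posterior mean ≈ 0.700, SD ≈ 0.072; a Normal approximation gives roughly [0.560, 0.840].
Exact: F⁻¹(0.025) = 0.551; F⁻¹(0.975) = 0.830.

[0.551, 0.830]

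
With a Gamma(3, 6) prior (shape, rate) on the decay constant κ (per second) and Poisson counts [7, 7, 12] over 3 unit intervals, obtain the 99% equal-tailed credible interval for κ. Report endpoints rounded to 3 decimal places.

[1.889, 4.971]

Posterior: Gamma(3+26, 6+3) = Gamma(29, 9) (shape, rate).
Equal-tailed 99% interval: Gamma(29, 9) quantiles at 0.005 and 0.995.
Posterior mean ≈ 3.222, SD ≈ 0.598; a Normal approximation gives roughly [1.681, 4.763].
Exact: lower = 1.889; upper = 4.971.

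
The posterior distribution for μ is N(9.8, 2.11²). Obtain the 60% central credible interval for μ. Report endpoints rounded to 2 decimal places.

The posterior is symmetric, so the 60% equal-tailed interval is μ = 9.8 ± z·2.11 with z = 0.842.
Half-width: 0.842 × 2.11 = 1.78.
9.8 − 1.78 = 8.02; 9.8 + 1.78 = 11.58.

[8.02, 11.58]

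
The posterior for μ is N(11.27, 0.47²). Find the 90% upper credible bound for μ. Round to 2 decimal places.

11.87

Need U with P(μ ≤ U) = 0.90: U = 11.27 + z_{0.1}·0.47.
z = 1.282; U = 11.27 + 1.282 × 0.47 = 11.87.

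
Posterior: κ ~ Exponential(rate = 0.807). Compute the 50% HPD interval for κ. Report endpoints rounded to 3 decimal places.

The exponential density is strictly decreasing on [0, ∞), so the HPD interval is anchored at 0: [0, q] with P(κ ≤ q) = 0.50.
q = −ln(1 − 0.50) / 0.807 = 0.6931 / 0.807 = 0.859.

[0.000, 0.859]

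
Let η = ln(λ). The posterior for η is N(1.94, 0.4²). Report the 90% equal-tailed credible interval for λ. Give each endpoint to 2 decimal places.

On the log scale the 90% interval is 1.94 ± 1.645 × 0.4 = [1.2821, 2.5979].
Exponentiate: [e^1.2821, e^2.5979] = [3.60, 13.44].

[3.60, 13.44]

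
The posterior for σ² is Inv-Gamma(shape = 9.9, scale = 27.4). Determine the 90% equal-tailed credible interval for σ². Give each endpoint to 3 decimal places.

[1.759, 5.120]

Inverse-Gamma(9.9, 27.4) quantiles: F⁻¹(0.05) and F⁻¹(0.95).
Equivalently, 1/σ² ~ Gamma(9.9, rate = 27.4); invert its 0.95 and 0.05 quantiles.
Posterior mean ≈ 3.079, SD ≈ 1.095; a Normal approximation gives roughly [1.277, 4.880].
Exact: lower = 1.759; upper = 5.120.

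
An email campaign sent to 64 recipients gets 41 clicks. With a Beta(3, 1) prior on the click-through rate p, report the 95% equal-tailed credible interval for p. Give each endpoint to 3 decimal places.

Posterior: Beta(3+41, 1+23) = Beta(44, 24).
Equal-tailed 95% interval: the 0.025 and 0.975 quantiles of Beta(44, 24).
Posterior mean ≈ 0.647, SD ≈ 0.058; a Normal approximation gives roughly [0.534, 0.760].
Exact: F⁻¹(0.025) = 0.531; F⁻¹(0.975) = 0.755.

[0.531, 0.755]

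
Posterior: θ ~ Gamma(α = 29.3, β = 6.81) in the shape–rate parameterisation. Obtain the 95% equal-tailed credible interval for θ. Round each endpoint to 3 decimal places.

[2.888, 5.994]

Posterior: Gamma(shape 29.3, rate 6.81).
Equal-tailed 95% interval: Gamma(29.3, 6.81) quantiles at 0.025 and 0.975.
Posterior mean ≈ 4.302, SD ≈ 0.795; a Normal approximation gives roughly [2.745, 5.860].
Exact: lower = 2.888; upper = 5.994.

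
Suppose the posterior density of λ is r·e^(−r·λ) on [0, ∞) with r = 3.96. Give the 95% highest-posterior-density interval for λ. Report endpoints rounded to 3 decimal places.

The exponential density is strictly decreasing on [0, ∞), so the HPD interval is anchored at 0: [0, q] with P(λ ≤ q) = 0.95.
q = −ln(1 − 0.95) / 3.96 = 2.9957 / 3.96 = 0.756.

[0.000, 0.756]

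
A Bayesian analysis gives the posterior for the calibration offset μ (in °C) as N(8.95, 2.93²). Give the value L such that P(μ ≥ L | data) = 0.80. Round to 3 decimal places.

Need L with P(μ ≥ L) = 0.80: L = 8.95 − z_{0.2}·2.93.
z = 0.842; L = 8.95 − 0.842 × 2.93 = 6.484.

6.484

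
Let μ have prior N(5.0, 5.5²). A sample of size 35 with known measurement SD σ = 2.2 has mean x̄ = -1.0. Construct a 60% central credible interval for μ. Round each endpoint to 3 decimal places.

Posterior precision = 1/5.5² + 35/2.2² = 0.0331 + 7.2314 = 7.2645, so posterior SD = 0.3710.
Posterior mean = (5.0/5.5² + 35·-1.0/2.2²) / 7.2645 = -0.9727.
Interval: -0.9727 ± 0.842 × 0.3710 → [-1.285, -0.660].

[-1.285, -0.660]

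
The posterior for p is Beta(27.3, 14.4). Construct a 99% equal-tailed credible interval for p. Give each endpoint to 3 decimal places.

Posterior: Beta(27.3, 14.4).
Equal-tailed 99% interval: the 0.005 and 0.995 quantiles of Beta(27.3, 14.4).
Posterior mean ≈ 0.655, SD ≈ 0.073; a Normal approximation gives roughly [0.467, 0.842].
Exact: F⁻¹(0.005) = 0.458; F⁻¹(0.995) = 0.824.

[0.458, 0.824]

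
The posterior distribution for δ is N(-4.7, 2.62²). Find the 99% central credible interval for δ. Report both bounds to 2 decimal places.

[-11.45, 2.05]

The posterior is symmetric, so the 99% equal-tailed interval is δ = -4.7 ± z·2.62 with z = 2.576.
Half-width: 2.576 × 2.62 = 6.75.
-4.7 − 6.75 = -11.45; -4.7 + 6.75 = 2.05.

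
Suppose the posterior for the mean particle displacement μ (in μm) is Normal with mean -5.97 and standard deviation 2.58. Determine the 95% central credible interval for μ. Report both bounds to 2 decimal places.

The posterior is symmetric, so the 95% equal-tailed interval is μ = -5.97 ± z·2.58 with z = 1.960.
Half-width: 1.960 × 2.58 = 5.06.
-5.97 − 5.06 = -11.03; -5.97 + 5.06 = -0.91.

[-11.03, -0.91]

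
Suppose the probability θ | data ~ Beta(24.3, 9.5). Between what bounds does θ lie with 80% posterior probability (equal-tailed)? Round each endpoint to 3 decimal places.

[0.618, 0.814]

Posterior: Beta(24.3, 9.5).
Equal-tailed 80% interval: the 0.1 and 0.9 quantiles of Beta(24.3, 9.5).
Posterior mean ≈ 0.719, SD ≈ 0.076; a Normal approximation gives roughly [0.621, 0.817].
Exact: F⁻¹(0.1) = 0.618; F⁻¹(0.9) = 0.814.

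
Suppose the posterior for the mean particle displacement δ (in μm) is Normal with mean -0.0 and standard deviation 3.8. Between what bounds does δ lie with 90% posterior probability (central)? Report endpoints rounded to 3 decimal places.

[-6.250, 6.250]

The posterior is symmetric, so the 90% equal-tailed interval is δ = -0.0 ± z·3.8 with z = 1.645.
Half-width: 1.645 × 3.8 = 6.250.
-0.0 − 6.250 = -6.250; -0.0 + 6.250 = 6.250.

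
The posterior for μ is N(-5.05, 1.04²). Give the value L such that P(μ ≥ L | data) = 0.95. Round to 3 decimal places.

-6.761

Need L with P(μ ≥ L) = 0.95: L = -5.05 − z_{0.05}·1.04.
z = 1.645; L = -5.05 − 1.645 × 1.04 = -6.761.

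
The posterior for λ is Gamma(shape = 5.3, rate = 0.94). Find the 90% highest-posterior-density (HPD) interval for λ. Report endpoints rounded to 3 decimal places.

[1.798, 9.329]

The posterior is unimodal and skewed, so the HPD interval has equal density at both endpoints and is the shortest 90% interval.
Solving f(1.798) = f(9.329) with F(9.329) − F(1.798) = 0.90 gives [1.798, 9.329].
For comparison, the equal-tailed interval is [2.297, 10.176]; the HPD is narrower and shifted toward the mode.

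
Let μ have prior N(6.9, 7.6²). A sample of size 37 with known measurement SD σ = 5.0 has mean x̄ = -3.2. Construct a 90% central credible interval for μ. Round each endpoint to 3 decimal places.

Posterior precision = 1/7.6² + 37/5.0² = 0.0173 + 1.4800 = 1.4973, so posterior SD = 0.8172.
Posterior mean = (6.9/7.6² + 37·-3.2/5.0²) / 1.4973 = -3.0832.
Interval: -3.0832 ± 1.645 × 0.8172 → [-4.427, -1.739].

[-4.427, -1.739]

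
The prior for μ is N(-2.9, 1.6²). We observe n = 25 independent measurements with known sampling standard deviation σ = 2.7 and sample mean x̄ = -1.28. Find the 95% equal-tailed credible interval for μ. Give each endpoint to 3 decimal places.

Posterior precision = 1/1.6² + 25/2.7² = 0.3906 + 3.4294 = 3.8200, so posterior SD = 0.5116.
Posterior mean = (-2.9/1.6² + 25·-1.28/2.7²) / 3.8200 = -1.4457.
Interval: -1.4457 ± 1.960 × 0.5116 → [-2.448, -0.443].

[-2.448, -0.443]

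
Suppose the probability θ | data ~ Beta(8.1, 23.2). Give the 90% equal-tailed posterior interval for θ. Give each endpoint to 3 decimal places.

[0.141, 0.394]

Posterior: Beta(8.1, 23.2).
Equal-tailed 90% interval: the 0.05 and 0.95 quantiles of Beta(8.1, 23.2).
Posterior mean ≈ 0.259, SD ≈ 0.077; a Normal approximation gives roughly [0.132, 0.386].
Exact: F⁻¹(0.05) = 0.141; F⁻¹(0.95) = 0.394.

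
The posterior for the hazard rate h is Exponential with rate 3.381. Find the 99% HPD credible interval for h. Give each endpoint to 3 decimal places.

The exponential density is strictly decreasing on [0, ∞), so the HPD interval is anchored at 0: [0, q] with P(h ≤ q) = 0.99.
q = −ln(1 − 0.99) / 3.381 = 4.6052 / 3.381 = 1.362.

[0.000, 1.362]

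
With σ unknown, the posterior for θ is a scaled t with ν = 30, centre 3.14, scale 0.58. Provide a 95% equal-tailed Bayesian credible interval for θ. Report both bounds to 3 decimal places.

The t_30 distribution is symmetric; the 95% interval is 3.14 ± t·0.58 with t_{0.975,30} = 2.042.
Half-width: 2.042 × 0.58 = 1.185.
3.14 − 1.185 = 1.955; 3.14 + 1.185 = 4.325.

[1.955, 4.325]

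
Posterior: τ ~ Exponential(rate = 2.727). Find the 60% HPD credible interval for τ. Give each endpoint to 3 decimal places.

[0.000, 0.336]

The exponential density is strictly decreasing on [0, ∞), so the HPD interval is anchored at 0: [0, q] with P(τ ≤ q) = 0.60.
q = −ln(1 − 0.60) / 2.727 = 0.9163 / 2.727 = 0.336.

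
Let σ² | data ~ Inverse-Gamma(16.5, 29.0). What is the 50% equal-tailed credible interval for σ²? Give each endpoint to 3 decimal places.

[1.524, 2.131]

Inverse-Gamma(16.5, 29.0) quantiles: F⁻¹(0.25) and F⁻¹(0.75).
Equivalently, 1/σ² ~ Gamma(16.5, rate = 29.0); invert its 0.75 and 0.25 quantiles.
Posterior mean ≈ 1.871, SD ≈ 0.491; a Normal approximation gives roughly [1.540, 2.202].
Exact: lower = 1.524; upper = 2.131.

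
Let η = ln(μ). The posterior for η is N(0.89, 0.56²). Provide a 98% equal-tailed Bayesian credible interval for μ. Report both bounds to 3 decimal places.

[0.662, 8.960]

On the log scale the 98% interval is 0.89 ± 2.326 × 0.56 = [-0.4128, 2.1928].
Exponentiate: [e^-0.4128, e^2.1928] = [0.662, 8.960].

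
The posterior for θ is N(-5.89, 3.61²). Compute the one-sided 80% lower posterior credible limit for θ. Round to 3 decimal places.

Need L with P(θ ≥ L) = 0.80: L = -5.89 − z_{0.2}·3.61.
z = 0.842; L = -5.89 − 0.842 × 3.61 = -8.928.

-8.928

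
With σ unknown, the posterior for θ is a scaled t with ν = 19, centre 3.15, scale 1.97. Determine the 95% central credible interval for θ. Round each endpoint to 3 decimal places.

The t_19 distribution is symmetric; the 95% interval is 3.15 ± t·1.97 with t_{0.975,19} = 2.093.
Half-width: 2.093 × 1.97 = 4.123.
3.15 − 4.123 = -0.973; 3.15 + 4.123 = 7.273.

[-0.973, 7.273]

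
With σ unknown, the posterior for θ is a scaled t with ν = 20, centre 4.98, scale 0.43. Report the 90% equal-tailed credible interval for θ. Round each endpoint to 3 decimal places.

The t_20 distribution is symmetric; the 90% interval is 4.98 ± t·0.43 with t_{0.95,20} = 1.725.
Half-width: 1.725 × 0.43 = 0.742.
4.98 − 0.742 = 4.238; 4.98 + 0.742 = 5.722.

[4.238, 5.722]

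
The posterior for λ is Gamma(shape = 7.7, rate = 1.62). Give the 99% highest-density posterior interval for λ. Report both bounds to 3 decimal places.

The posterior is unimodal and skewed, so the HPD interval has equal density at both endpoints and is the shortest 99% interval.
Solving f(1.235) = f(9.803) with F(9.803) − F(1.235) = 0.99 gives [1.235, 9.803].
For comparison, the equal-tailed interval is [1.486, 10.305]; the HPD is narrower and shifted toward the mode.

[1.235, 9.803]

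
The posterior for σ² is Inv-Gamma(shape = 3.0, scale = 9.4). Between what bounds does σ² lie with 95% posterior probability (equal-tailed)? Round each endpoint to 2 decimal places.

Inverse-Gamma(3.0, 9.4) quantiles: F⁻¹(0.025) and F⁻¹(0.975).
Equivalently, 1/σ² ~ Gamma(3.0, rate = 9.4); invert its 0.975 and 0.025 quantiles.
Posterior mean ≈ 4.70, SD ≈ 4.70; a Normal approximation gives roughly [-4.51, 13.91].
Exact: lower = 1.30; upper = 15.19.

[1.30, 15.19]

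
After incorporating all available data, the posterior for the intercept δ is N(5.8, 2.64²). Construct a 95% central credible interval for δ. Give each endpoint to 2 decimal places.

The posterior is symmetric, so the 95% equal-tailed interval is δ = 5.8 ± z·2.64 with z = 1.960.
Half-width: 1.960 × 2.64 = 5.17.
5.8 − 5.17 = 0.63; 5.8 + 5.17 = 10.97.

[0.63, 10.97]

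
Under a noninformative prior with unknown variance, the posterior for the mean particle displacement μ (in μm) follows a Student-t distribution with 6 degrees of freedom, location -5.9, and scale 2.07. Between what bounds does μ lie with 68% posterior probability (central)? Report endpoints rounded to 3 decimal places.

The t_6 distribution is symmetric; the 68% interval is -5.9 ± t·2.07 with t_{0.84,6} = 1.084.
Half-width: 1.084 × 2.07 = 2.244.
-5.9 − 2.244 = -8.144; -5.9 + 2.244 = -3.656.

[-8.144, -3.656]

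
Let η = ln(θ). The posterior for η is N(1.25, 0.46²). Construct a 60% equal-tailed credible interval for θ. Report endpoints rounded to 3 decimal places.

[2.370, 5.140]

On the log scale the 60% interval is 1.25 ± 0.842 × 0.46 = [0.8629, 1.6371].
Exponentiate: [e^0.8629, e^1.6371] = [2.370, 5.140].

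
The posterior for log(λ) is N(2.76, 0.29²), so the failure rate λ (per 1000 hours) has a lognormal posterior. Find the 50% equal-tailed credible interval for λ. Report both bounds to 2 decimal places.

On the log scale the 50% interval is 2.76 ± 0.674 × 0.29 = [2.5644, 2.9556].
Exponentiate: [e^2.5644, e^2.9556] = [12.99, 19.21].

[12.99, 19.21]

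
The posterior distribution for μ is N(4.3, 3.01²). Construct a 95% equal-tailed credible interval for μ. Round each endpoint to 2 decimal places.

[-1.60, 10.20]

The posterior is symmetric, so the 95% equal-tailed interval is μ = 4.3 ± z·3.01 with z = 1.960.
Half-width: 1.960 × 3.01 = 5.90.
4.3 − 5.90 = -1.60; 4.3 + 5.90 = 10.20.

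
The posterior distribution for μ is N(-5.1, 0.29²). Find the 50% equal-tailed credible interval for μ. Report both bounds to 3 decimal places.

[-5.296, -4.904]

The posterior is symmetric, so the 50% equal-tailed interval is μ = -5.1 ± z·0.29 with z = 0.674.
Half-width: 0.674 × 0.29 = 0.196.
-5.1 − 0.196 = -5.296; -5.1 + 0.196 = -4.904.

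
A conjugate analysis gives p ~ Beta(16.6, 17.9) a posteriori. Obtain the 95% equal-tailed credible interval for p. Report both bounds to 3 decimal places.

Posterior: Beta(16.6, 17.9).
Equal-tailed 95% interval: the 0.025 and 0.975 quantiles of Beta(16.6, 17.9).
Posterior mean ≈ 0.481, SD ≈ 0.084; a Normal approximation gives roughly [0.317, 0.646].
Exact: F⁻¹(0.025) = 0.319; F⁻¹(0.975) = 0.645.

[0.319, 0.645]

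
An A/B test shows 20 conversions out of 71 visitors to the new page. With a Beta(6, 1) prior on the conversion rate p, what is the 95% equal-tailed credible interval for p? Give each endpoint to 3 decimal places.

[0.234, 0.441]

Posterior: Beta(6+20, 1+51) = Beta(26, 52).
Equal-tailed 95% interval: the 0.025 and 0.975 quantiles of Beta(26, 52).
Posterior mean ≈ 0.333, SD ≈ 0.053; a Normal approximation gives roughly [0.229, 0.437].
Exact: F⁻¹(0.025) = 0.234; F⁻¹(0.975) = 0.441.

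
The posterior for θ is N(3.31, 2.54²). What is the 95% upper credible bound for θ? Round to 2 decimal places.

7.49

Need U with P(θ ≤ U) = 0.95: U = 3.31 + z_{0.05}·2.54.
z = 1.645; U = 3.31 + 1.645 × 2.54 = 7.49.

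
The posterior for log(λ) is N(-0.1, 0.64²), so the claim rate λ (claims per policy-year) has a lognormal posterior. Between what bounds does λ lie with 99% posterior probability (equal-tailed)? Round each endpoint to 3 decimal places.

[0.174, 4.705]

On the log scale the 99% interval is -0.1 ± 2.576 × 0.64 = [-1.7485, 1.5485].
Exponentiate: [e^-1.7485, e^1.5485] = [0.174, 4.705].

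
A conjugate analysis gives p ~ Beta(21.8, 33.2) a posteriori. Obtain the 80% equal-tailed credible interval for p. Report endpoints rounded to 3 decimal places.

[0.313, 0.481]

Posterior: Beta(21.8, 33.2).
Equal-tailed 80% interval: the 0.1 and 0.9 quantiles of Beta(21.8, 33.2).
Posterior mean ≈ 0.396, SD ≈ 0.065; a Normal approximation gives roughly [0.313, 0.480].
Exact: F⁻¹(0.1) = 0.313; F⁻¹(0.9) = 0.481.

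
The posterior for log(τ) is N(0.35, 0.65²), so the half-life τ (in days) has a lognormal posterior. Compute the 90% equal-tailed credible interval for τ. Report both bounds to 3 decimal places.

[0.487, 4.134]

On the log scale the 90% interval is 0.35 ± 1.645 × 0.65 = [-0.7192, 1.4192].
Exponentiate: [e^-0.7192, e^1.4192] = [0.487, 4.134].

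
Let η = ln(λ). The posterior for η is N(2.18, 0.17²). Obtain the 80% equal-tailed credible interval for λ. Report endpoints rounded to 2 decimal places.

[7.11, 11.00]

On the log scale the 80% interval is 2.18 ± 1.282 × 0.17 = [1.9621, 2.3979].
Exponentiate: [e^1.9621, e^2.3979] = [7.11, 11.00].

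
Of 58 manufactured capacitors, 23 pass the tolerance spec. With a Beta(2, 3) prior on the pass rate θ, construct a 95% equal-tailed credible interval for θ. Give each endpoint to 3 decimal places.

Posterior: Beta(2+23, 3+35) = Beta(25, 38).
Equal-tailed 95% interval: the 0.025 and 0.975 quantiles of Beta(25, 38).
Posterior mean ≈ 0.397, SD ≈ 0.061; a Normal approximation gives roughly [0.277, 0.517].
Exact: F⁻¹(0.025) = 0.281; F⁻¹(0.975) = 0.519.

[0.281, 0.519]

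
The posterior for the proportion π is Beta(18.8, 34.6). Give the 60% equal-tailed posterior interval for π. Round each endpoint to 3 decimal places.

[0.297, 0.407]

Posterior: Beta(18.8, 34.6).
Equal-tailed 60% interval: the 0.2 and 0.8 quantiles of Beta(18.8, 34.6).
Posterior mean ≈ 0.352, SD ≈ 0.065; a Normal approximation gives roughly [0.298, 0.407].
Exact: F⁻¹(0.2) = 0.297; F⁻¹(0.8) = 0.407.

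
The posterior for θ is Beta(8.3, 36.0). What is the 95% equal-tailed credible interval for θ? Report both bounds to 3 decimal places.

[0.088, 0.313]

Posterior: Beta(8.3, 36.0).
Equal-tailed 95% interval: the 0.025 and 0.975 quantiles of Beta(8.3, 36.0).
Posterior mean ≈ 0.187, SD ≈ 0.058; a Normal approximation gives roughly [0.074, 0.301].
Exact: F⁻¹(0.025) = 0.088; F⁻¹(0.975) = 0.313.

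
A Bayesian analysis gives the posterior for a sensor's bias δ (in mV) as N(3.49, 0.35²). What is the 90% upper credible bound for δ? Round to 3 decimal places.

Need U with P(δ ≤ U) = 0.90: U = 3.49 + z_{0.1}·0.35.
z = 1.282; U = 3.49 + 1.282 × 0.35 = 3.939.

3.939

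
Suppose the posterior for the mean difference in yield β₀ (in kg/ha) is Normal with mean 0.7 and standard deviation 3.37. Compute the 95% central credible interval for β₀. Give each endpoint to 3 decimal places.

The posterior is symmetric, so the 95% equal-tailed interval is β₀ = 0.7 ± z·3.37 with z = 1.960.
Half-width: 1.960 × 3.37 = 6.605.
0.7 − 6.605 = -5.905; 0.7 + 6.605 = 7.305.

[-5.905, 7.305]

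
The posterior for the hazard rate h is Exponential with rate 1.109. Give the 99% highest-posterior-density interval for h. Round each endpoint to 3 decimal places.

The exponential density is strictly decreasing on [0, ∞), so the HPD interval is anchored at 0: [0, q] with P(h ≤ q) = 0.99.
q = −ln(1 − 0.99) / 1.109 = 4.6052 / 1.109 = 4.153.

[0.000, 4.153]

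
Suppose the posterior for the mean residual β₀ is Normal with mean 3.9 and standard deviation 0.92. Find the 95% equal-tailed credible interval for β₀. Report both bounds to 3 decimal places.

The posterior is symmetric, so the 95% equal-tailed interval is β₀ = 3.9 ± z·0.92 with z = 1.960.
Half-width: 1.960 × 0.92 = 1.803.
3.9 − 1.803 = 2.097; 3.9 + 1.803 = 5.703.

[2.097, 5.703]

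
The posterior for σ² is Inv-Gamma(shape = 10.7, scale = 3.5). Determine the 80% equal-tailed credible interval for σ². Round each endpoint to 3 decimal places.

Inverse-Gamma(10.7, 3.5) quantiles: F⁻¹(0.1) and F⁻¹(0.9).
Equivalently, 1/σ² ~ Gamma(10.7, rate = 3.5); invert its 0.9 and 0.1 quantiles.
Posterior mean ≈ 0.361, SD ≈ 0.122; a Normal approximation gives roughly [0.204, 0.518].
Exact: lower = 0.233; upper = 0.516.

[0.233, 0.516]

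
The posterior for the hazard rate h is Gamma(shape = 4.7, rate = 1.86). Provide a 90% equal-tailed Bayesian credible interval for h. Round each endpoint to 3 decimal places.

Posterior: Gamma(shape 4.7, rate 1.86).
Equal-tailed 90% interval: Gamma(4.7, 1.86) quantiles at 0.05 and 0.95.
Posterior mean ≈ 2.527, SD ≈ 1.166; a Normal approximation gives roughly [0.610, 4.444].
Exact: lower = 0.959; upper = 4.698.

[0.959, 4.698]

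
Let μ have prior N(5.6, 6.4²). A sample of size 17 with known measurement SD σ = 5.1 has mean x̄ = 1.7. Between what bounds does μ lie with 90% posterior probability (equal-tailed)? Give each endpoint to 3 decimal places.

Posterior precision = 1/6.4² + 17/5.1² = 0.0244 + 0.6536 = 0.6780, so posterior SD = 1.2145.
Posterior mean = (5.6/6.4² + 17·1.7/5.1²) / 0.6780 = 1.8404.
Interval: 1.8404 ± 1.645 × 1.2145 → [-0.157, 3.838].

[-0.157, 3.838]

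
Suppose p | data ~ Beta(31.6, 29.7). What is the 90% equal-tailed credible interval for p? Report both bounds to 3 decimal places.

Posterior: Beta(31.6, 29.7).
Equal-tailed 90% interval: the 0.05 and 0.95 quantiles of Beta(31.6, 29.7).
Posterior mean ≈ 0.515, SD ≈ 0.063; a Normal approximation gives roughly [0.411, 0.620].
Exact: F⁻¹(0.05) = 0.411; F⁻¹(0.95) = 0.619.

[0.411, 0.619]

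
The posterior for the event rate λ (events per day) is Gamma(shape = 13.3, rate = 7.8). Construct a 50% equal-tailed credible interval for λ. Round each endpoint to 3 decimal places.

[1.371, 1.993]

Posterior: Gamma(shape 13.3, rate 7.8).
Equal-tailed 50% interval: Gamma(13.3, 7.8) quantiles at 0.25 and 0.75.
Posterior mean ≈ 1.705, SD ≈ 0.468; a Normal approximation gives roughly [1.390, 2.020].
Exact: lower = 1.371; upper = 1.993.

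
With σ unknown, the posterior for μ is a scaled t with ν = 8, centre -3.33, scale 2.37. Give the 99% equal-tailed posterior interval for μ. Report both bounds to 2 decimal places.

The t_8 distribution is symmetric; the 99% interval is -3.33 ± t·2.37 with t_{0.995,8} = 3.355.
Half-width: 3.355 × 2.37 = 7.95.
-3.33 − 7.95 = -11.28; -3.33 + 7.95 = 4.62.

[-11.28, 4.62]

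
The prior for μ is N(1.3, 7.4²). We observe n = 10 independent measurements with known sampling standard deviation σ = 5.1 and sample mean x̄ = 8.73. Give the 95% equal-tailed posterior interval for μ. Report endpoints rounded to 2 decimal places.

Posterior precision = 1/7.4² + 10/5.1² = 0.0183 + 0.3845 = 0.4027, so posterior SD = 1.5758.
Posterior mean = (1.3/7.4² + 10·8.73/5.1²) / 0.4027 = 8.3931.
Interval: 8.3931 ± 1.960 × 1.5758 → [5.30, 11.48].

[5.30, 11.48]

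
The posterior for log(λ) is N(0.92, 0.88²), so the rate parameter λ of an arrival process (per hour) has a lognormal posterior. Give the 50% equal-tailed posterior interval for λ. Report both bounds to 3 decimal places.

[1.386, 4.543]

On the log scale the 50% interval is 0.92 ± 0.674 × 0.88 = [0.3264, 1.5136].
Exponentiate: [e^0.3264, e^1.5136] = [1.386, 4.543].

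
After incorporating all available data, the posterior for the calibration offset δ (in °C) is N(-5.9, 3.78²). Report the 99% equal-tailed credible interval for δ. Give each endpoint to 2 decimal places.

The posterior is symmetric, so the 99% equal-tailed interval is δ = -5.9 ± z·3.78 with z = 2.576.
Half-width: 2.576 × 3.78 = 9.74.
-5.9 − 9.74 = -15.64; -5.9 + 9.74 = 3.84.

[-15.64, 3.84]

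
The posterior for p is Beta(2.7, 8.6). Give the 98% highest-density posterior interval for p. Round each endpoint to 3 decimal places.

The posterior is unimodal and skewed, so the HPD interval has equal density at both endpoints and is the shortest 98% interval.
Solving f(0.019) = f(0.535) with F(0.535) − F(0.019) = 0.98 gives [0.019, 0.535].
For comparison, the equal-tailed interval is [0.035, 0.570]; the HPD is narrower and shifted toward the mode.

[0.019, 0.535]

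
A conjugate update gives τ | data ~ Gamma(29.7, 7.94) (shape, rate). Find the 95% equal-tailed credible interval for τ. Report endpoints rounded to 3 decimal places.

[2.518, 5.201]

Posterior: Gamma(shape 29.7, rate 7.94).
Equal-tailed 95% interval: Gamma(29.7, 7.94) quantiles at 0.025 and 0.975.
Posterior mean ≈ 3.741, SD ≈ 0.686; a Normal approximation gives roughly [2.395, 5.086].
Exact: lower = 2.518; upper = 5.201.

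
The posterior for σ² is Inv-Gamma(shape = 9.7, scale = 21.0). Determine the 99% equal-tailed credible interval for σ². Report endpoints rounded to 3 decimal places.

Inverse-Gamma(9.7, 21.0) quantiles: F⁻¹(0.005) and F⁻¹(0.995).
Equivalently, 1/σ² ~ Gamma(9.7, rate = 21.0); invert its 0.995 and 0.005 quantiles.
Posterior mean ≈ 2.414, SD ≈ 0.870; a Normal approximation gives roughly [0.173, 4.654].
Exact: lower = 1.073; upper = 5.933.

[1.073, 5.933]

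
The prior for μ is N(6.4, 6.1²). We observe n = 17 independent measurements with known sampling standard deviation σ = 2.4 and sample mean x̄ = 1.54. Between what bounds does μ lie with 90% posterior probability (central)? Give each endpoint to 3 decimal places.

[0.631, 2.537]

Posterior precision = 1/6.1² + 17/2.4² = 0.0269 + 2.9514 = 2.9783, so posterior SD = 0.5795.
Posterior mean = (6.4/6.1² + 17·1.54/2.4²) / 2.9783 = 1.5839.
Interval: 1.5839 ± 1.645 × 0.5795 → [0.631, 2.537].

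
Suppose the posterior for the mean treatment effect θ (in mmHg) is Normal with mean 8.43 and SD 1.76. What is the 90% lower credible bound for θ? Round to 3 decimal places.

Need L with P(θ ≥ L) = 0.90: L = 8.43 − z_{0.1}·1.76.
z = 1.282; L = 8.43 − 1.282 × 1.76 = 6.174.

6.174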